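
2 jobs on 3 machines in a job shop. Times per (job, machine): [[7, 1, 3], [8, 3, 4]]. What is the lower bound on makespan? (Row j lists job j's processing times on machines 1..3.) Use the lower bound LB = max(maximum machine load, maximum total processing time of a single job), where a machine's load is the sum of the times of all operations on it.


Machine loads:
  Machine 1: 7 + 8 = 15
  Machine 2: 1 + 3 = 4
  Machine 3: 3 + 4 = 7
Max machine load = 15
Job totals:
  Job 1: 11
  Job 2: 15
Max job total = 15
Lower bound = max(15, 15) = 15

15


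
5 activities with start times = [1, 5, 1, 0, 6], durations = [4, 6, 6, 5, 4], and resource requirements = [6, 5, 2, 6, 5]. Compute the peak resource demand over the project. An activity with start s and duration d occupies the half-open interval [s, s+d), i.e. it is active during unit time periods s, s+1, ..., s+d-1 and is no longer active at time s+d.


Each activity i is active on [start_i, start_i + duration_i).
Compute total resource usage per time slot:
  t=0: active resources = [6], total = 6
  t=1: active resources = [6, 2, 6], total = 14
  t=2: active resources = [6, 2, 6], total = 14
  t=3: active resources = [6, 2, 6], total = 14
  t=4: active resources = [6, 2, 6], total = 14
  t=5: active resources = [5, 2], total = 7
  t=6: active resources = [5, 2, 5], total = 12
  t=7: active resources = [5, 5], total = 10
  t=8: active resources = [5, 5], total = 10
  t=9: active resources = [5, 5], total = 10
  t=10: active resources = [5], total = 5
Peak resource demand = 14

14


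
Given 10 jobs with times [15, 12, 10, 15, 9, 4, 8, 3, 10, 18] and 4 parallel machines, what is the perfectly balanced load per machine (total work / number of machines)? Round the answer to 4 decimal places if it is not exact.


Total processing time = 15 + 12 + 10 + 15 + 9 + 4 + 8 + 3 + 10 + 18 = 104
Number of machines = 4
Ideal balanced load = 104 / 4 = 26.0

26.0


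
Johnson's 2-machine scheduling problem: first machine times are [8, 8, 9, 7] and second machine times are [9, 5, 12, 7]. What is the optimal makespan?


Apply Johnson's rule:
  Group 1 (a <= b): [(4, 7, 7), (1, 8, 9), (3, 9, 12)]
  Group 2 (a > b): [(2, 8, 5)]
Optimal job order: [4, 1, 3, 2]
Schedule:
  Job 4: M1 done at 7, M2 done at 14
  Job 1: M1 done at 15, M2 done at 24
  Job 3: M1 done at 24, M2 done at 36
  Job 2: M1 done at 32, M2 done at 41
Makespan = 41

41


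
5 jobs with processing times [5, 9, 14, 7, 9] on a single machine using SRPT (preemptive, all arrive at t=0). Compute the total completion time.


Since all jobs arrive at t=0, SRPT equals SPT ordering.
SPT order: [5, 7, 9, 9, 14]
Completion times:
  Job 1: p=5, C=5
  Job 2: p=7, C=12
  Job 3: p=9, C=21
  Job 4: p=9, C=30
  Job 5: p=14, C=44
Total completion time = 5 + 12 + 21 + 30 + 44 = 112

112


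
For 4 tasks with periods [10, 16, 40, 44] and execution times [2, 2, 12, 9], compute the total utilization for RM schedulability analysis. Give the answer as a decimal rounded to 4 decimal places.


Compute individual utilizations (exact fractions):
  Task 1: C/T = 2/10 = 1/5 (approx. 0.2)
  Task 2: C/T = 2/16 = 1/8 (approx. 0.125)
  Task 3: C/T = 12/40 = 3/10 (approx. 0.3)
  Task 4: C/T = 9/44 (approx. 0.2045)
Total utilization U = 1/5 + 1/8 + 3/10 + 9/44 = 73/88
Rounded to 4 decimal places: U = 0.8295
RM (Liu & Layland) bound for 4 tasks = 0.756828; compare with U = 73/88 (approx. 0.829545)
bound < U <= 1, so the RM sufficient condition is not met (inconclusive; an exact test such as response-time analysis is needed).

0.8295


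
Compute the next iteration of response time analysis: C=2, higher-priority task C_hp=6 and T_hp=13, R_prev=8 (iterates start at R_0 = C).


R_next = C + ceil(R_prev / T_hp) * C_hp
ceil(8 / 13) = ceil(0.6154) = 1
Interference = 1 * 6 = 6
R_next = 2 + 6 = 8
R_next = R_prev, so the iteration has converged (response time = 8).

8


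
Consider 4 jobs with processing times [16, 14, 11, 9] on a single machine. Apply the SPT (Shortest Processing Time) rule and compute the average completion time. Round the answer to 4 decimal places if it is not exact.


Sort jobs by processing time (SPT order): [9, 11, 14, 16]
Compute completion times sequentially:
  Job 1: processing = 9, completes at 9
  Job 2: processing = 11, completes at 20
  Job 3: processing = 14, completes at 34
  Job 4: processing = 16, completes at 50
Sum of completion times = 113
Average completion time = 113/4 = 28.25

28.25


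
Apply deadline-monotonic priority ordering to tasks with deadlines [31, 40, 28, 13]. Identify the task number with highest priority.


Sort tasks by relative deadline (ascending):
  Task 4: deadline = 13
  Task 3: deadline = 28
  Task 1: deadline = 31
  Task 2: deadline = 40
Priority order (highest first): [4, 3, 1, 2]
Highest priority task = 4

4


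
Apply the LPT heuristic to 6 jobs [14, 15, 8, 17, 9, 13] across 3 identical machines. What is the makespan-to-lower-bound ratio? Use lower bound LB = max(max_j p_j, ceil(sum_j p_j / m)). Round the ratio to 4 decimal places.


LPT order: [17, 15, 14, 13, 9, 8]
Machine loads after assignment: [25, 24, 27]
LPT makespan = 27
Lower bound = max(max_job, ceil(total/3)) = max(17, 26) = 26
Ratio = 27 / 26 = 1.0385

1.0385


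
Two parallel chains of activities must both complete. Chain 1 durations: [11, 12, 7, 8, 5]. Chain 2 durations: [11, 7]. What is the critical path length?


Path A total = 11 + 12 + 7 + 8 + 5 = 43
Path B total = 11 + 7 = 18
Critical path = longest path = max(43, 18) = 43

43


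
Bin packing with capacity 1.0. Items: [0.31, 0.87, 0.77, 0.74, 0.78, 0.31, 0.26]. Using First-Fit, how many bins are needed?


Place items sequentially using First-Fit:
  Item 0.31 -> new Bin 1
  Item 0.87 -> new Bin 2
  Item 0.77 -> new Bin 3
  Item 0.74 -> new Bin 4
  Item 0.78 -> new Bin 5
  Item 0.31 -> Bin 1 (now 0.62)
  Item 0.26 -> Bin 1 (now 0.88)
Total bins used = 5

5


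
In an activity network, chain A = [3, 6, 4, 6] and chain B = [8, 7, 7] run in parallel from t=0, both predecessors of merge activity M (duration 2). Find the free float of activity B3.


ES(B3) = sum of predecessors on chain B = 15
EF(B3) = ES + duration = 15 + 7 = 22
Successor of B3 is M. ES(M) = max(sum(A), sum(B)) = max(19, 22) = 22
Free float = ES(successor) - EF(current) = 22 - 22 = 0

0


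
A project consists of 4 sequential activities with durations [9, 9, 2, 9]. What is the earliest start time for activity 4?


Activity 4 starts after activities 1 through 3 complete.
Predecessor durations: [9, 9, 2]
ES = 9 + 9 + 2 = 20

20


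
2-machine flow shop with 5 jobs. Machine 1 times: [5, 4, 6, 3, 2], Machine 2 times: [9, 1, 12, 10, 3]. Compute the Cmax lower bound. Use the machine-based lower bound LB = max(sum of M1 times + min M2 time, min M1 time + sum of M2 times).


LB1 = sum(M1 times) + min(M2 times) = 20 + 1 = 21
LB2 = min(M1 times) + sum(M2 times) = 2 + 35 = 37
Lower bound = max(LB1, LB2) = max(21, 37) = 37

37


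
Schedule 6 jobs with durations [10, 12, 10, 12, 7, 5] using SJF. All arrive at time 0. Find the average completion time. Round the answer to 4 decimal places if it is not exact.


SJF order (ascending): [5, 7, 10, 10, 12, 12]
Completion times:
  Job 1: burst=5, C=5
  Job 2: burst=7, C=12
  Job 3: burst=10, C=22
  Job 4: burst=10, C=32
  Job 5: burst=12, C=44
  Job 6: burst=12, C=56
Average completion = 171/6 = 28.5

28.5


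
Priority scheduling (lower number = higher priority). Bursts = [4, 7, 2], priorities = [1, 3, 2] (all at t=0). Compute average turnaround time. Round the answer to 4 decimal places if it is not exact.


Sort by priority (ascending = highest first):
Order: [(1, 4), (2, 2), (3, 7)]
Completion times:
  Priority 1, burst=4, C=4
  Priority 2, burst=2, C=6
  Priority 3, burst=7, C=13
Average turnaround = 23/3 = 7.6667

7.6667


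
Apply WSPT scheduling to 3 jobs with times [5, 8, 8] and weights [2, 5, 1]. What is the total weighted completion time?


Compute p/w ratios and sort ascending (WSPT): [(8, 5), (5, 2), (8, 1)]
Compute weighted completion times:
  Job (p=8,w=5): C=8, w*C=5*8=40
  Job (p=5,w=2): C=13, w*C=2*13=26
  Job (p=8,w=1): C=21, w*C=1*21=21
Total weighted completion time = 87

87


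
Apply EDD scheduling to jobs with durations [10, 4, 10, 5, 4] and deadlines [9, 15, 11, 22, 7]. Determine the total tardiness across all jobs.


Sort by due date (EDD order): [(4, 7), (10, 9), (10, 11), (4, 15), (5, 22)]
Compute completion times and tardiness:
  Job 1: p=4, d=7, C=4, tardiness=max(0,4-7)=0
  Job 2: p=10, d=9, C=14, tardiness=max(0,14-9)=5
  Job 3: p=10, d=11, C=24, tardiness=max(0,24-11)=13
  Job 4: p=4, d=15, C=28, tardiness=max(0,28-15)=13
  Job 5: p=5, d=22, C=33, tardiness=max(0,33-22)=11
Total tardiness = 42

42


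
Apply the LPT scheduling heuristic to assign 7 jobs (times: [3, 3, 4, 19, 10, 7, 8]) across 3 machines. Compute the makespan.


Sort jobs in decreasing order (LPT): [19, 10, 8, 7, 4, 3, 3]
Assign each job to the least loaded machine:
  Machine 1: jobs [19], load = 19
  Machine 2: jobs [10, 4, 3], load = 17
  Machine 3: jobs [8, 7, 3], load = 18
Makespan = max load = 19

19


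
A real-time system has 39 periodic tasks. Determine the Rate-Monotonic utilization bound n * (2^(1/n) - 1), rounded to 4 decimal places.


Compute 2^(1/39) = 1.0179318843
Subtract 1: 1.0179318843 - 1 = 0.0179318843
Multiply by n: 39 * 0.0179318843 = 0.6993434877
Round to 4 dp: 0.6993

0.6993


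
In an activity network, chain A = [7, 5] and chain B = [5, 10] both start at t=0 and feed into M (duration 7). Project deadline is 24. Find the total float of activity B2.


Forward pass: ES(B2) = sum of predecessors on chain B = 5
EF = ES + duration = 5 + 10 = 15
Backward pass: LF(M) = deadline = 24; LS(M) = 24 - 7 = 17
LF(B2) = LS(M) - sum(successors on chain B) = 17 - 0 = 17
LS = LF - duration = 17 - 10 = 7
Total float = LS - ES = 7 - 5 = 2

2


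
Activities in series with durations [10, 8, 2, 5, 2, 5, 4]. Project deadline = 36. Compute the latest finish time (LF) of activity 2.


LF(activity 2) = deadline - sum of successor durations
Successors: activities 3 through 7 with durations [2, 5, 2, 5, 4]
Sum of successor durations = 18
LF = 36 - 18 = 18

18


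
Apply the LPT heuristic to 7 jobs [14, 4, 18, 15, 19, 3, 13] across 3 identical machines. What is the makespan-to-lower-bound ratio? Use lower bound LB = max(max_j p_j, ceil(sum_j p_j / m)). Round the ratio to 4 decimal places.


LPT order: [19, 18, 15, 14, 13, 4, 3]
Machine loads after assignment: [26, 31, 29]
LPT makespan = 31
Lower bound = max(max_job, ceil(total/3)) = max(19, 29) = 29
Ratio = 31 / 29 = 1.069

1.069


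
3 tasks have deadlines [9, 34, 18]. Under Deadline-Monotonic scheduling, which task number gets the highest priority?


Sort tasks by relative deadline (ascending):
  Task 1: deadline = 9
  Task 3: deadline = 18
  Task 2: deadline = 34
Priority order (highest first): [1, 3, 2]
Highest priority task = 1

1


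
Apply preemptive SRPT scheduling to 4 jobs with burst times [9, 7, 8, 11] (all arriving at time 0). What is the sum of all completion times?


Since all jobs arrive at t=0, SRPT equals SPT ordering.
SPT order: [7, 8, 9, 11]
Completion times:
  Job 1: p=7, C=7
  Job 2: p=8, C=15
  Job 3: p=9, C=24
  Job 4: p=11, C=35
Total completion time = 7 + 15 + 24 + 35 = 81

81


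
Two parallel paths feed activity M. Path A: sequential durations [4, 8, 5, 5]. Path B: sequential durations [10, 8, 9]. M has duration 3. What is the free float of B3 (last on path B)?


ES(B3) = sum of predecessors on chain B = 18
EF(B3) = ES + duration = 18 + 9 = 27
Successor of B3 is M. ES(M) = max(sum(A), sum(B)) = max(22, 27) = 27
Free float = ES(successor) - EF(current) = 27 - 27 = 0

0


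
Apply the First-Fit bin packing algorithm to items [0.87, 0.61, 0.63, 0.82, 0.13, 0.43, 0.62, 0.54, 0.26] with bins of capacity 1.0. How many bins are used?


Place items sequentially using First-Fit:
  Item 0.87 -> new Bin 1
  Item 0.61 -> new Bin 2
  Item 0.63 -> new Bin 3
  Item 0.82 -> new Bin 4
  Item 0.13 -> Bin 1 (now 1.0)
  Item 0.43 -> new Bin 5
  Item 0.62 -> new Bin 6
  Item 0.54 -> Bin 5 (now 0.97)
  Item 0.26 -> Bin 2 (now 0.87)
Total bins used = 6

6


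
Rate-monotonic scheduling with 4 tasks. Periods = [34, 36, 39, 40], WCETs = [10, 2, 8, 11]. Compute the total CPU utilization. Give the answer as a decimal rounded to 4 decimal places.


Compute individual utilizations (exact fractions):
  Task 1: C/T = 10/34 = 5/17 (approx. 0.2941)
  Task 2: C/T = 2/36 = 1/18 (approx. 0.0556)
  Task 3: C/T = 8/39 (approx. 0.2051)
  Task 4: C/T = 11/40 (approx. 0.275)
Total utilization U = 5/17 + 1/18 + 8/39 + 11/40 = 66019/79560
Rounded to 4 decimal places: U = 0.8298
RM (Liu & Layland) bound for 4 tasks = 0.756828; compare with U = 66019/79560 (approx. 0.829801)
bound < U <= 1, so the RM sufficient condition is not met (inconclusive; an exact test such as response-time analysis is needed).

0.8298


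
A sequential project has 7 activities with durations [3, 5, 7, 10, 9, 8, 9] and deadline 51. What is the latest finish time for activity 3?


LF(activity 3) = deadline - sum of successor durations
Successors: activities 4 through 7 with durations [10, 9, 8, 9]
Sum of successor durations = 36
LF = 51 - 36 = 15

15


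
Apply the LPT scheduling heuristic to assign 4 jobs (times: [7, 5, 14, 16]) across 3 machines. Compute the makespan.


Sort jobs in decreasing order (LPT): [16, 14, 7, 5]
Assign each job to the least loaded machine:
  Machine 1: jobs [16], load = 16
  Machine 2: jobs [14], load = 14
  Machine 3: jobs [7, 5], load = 12
Makespan = max load = 16

16


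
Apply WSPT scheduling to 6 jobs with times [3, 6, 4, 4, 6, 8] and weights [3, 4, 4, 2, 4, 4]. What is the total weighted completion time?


Compute p/w ratios and sort ascending (WSPT): [(3, 3), (4, 4), (6, 4), (6, 4), (4, 2), (8, 4)]
Compute weighted completion times:
  Job (p=3,w=3): C=3, w*C=3*3=9
  Job (p=4,w=4): C=7, w*C=4*7=28
  Job (p=6,w=4): C=13, w*C=4*13=52
  Job (p=6,w=4): C=19, w*C=4*19=76
  Job (p=4,w=2): C=23, w*C=2*23=46
  Job (p=8,w=4): C=31, w*C=4*31=124
Total weighted completion time = 335

335


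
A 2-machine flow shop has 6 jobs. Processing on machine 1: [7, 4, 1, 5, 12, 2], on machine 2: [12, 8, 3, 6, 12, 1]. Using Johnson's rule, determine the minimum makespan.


Apply Johnson's rule:
  Group 1 (a <= b): [(3, 1, 3), (2, 4, 8), (4, 5, 6), (1, 7, 12), (5, 12, 12)]
  Group 2 (a > b): [(6, 2, 1)]
Optimal job order: [3, 2, 4, 1, 5, 6]
Schedule:
  Job 3: M1 done at 1, M2 done at 4
  Job 2: M1 done at 5, M2 done at 13
  Job 4: M1 done at 10, M2 done at 19
  Job 1: M1 done at 17, M2 done at 31
  Job 5: M1 done at 29, M2 done at 43
  Job 6: M1 done at 31, M2 done at 44
Makespan = 44

44


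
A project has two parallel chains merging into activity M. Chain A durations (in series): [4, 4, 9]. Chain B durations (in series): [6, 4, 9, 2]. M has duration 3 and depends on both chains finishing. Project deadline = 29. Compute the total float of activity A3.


Forward pass: ES(A3) = sum of predecessors on chain A = 8
EF = ES + duration = 8 + 9 = 17
Backward pass: LF(M) = deadline = 29; LS(M) = 29 - 3 = 26
LF(A3) = LS(M) - sum(successors on chain A) = 26 - 0 = 26
LS = LF - duration = 26 - 9 = 17
Total float = LS - ES = 17 - 8 = 9

9


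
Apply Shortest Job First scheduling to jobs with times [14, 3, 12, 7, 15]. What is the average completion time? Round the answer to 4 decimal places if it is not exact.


SJF order (ascending): [3, 7, 12, 14, 15]
Completion times:
  Job 1: burst=3, C=3
  Job 2: burst=7, C=10
  Job 3: burst=12, C=22
  Job 4: burst=14, C=36
  Job 5: burst=15, C=51
Average completion = 122/5 = 24.4

24.4


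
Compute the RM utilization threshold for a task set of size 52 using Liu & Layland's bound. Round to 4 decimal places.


Compute 2^(1/52) = 1.0134189907
Subtract 1: 1.0134189907 - 1 = 0.0134189907
Multiply by n: 52 * 0.0134189907 = 0.6977875164
Round to 4 dp: 0.6978

0.6978


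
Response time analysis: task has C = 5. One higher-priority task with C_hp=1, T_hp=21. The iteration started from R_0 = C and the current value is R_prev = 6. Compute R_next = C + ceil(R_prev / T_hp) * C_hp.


R_next = C + ceil(R_prev / T_hp) * C_hp
ceil(6 / 21) = ceil(0.2857) = 1
Interference = 1 * 1 = 1
R_next = 5 + 1 = 6
R_next = R_prev, so the iteration has converged (response time = 6).

6


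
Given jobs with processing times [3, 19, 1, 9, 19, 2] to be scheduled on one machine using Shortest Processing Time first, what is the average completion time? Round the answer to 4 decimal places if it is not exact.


Sort jobs by processing time (SPT order): [1, 2, 3, 9, 19, 19]
Compute completion times sequentially:
  Job 1: processing = 1, completes at 1
  Job 2: processing = 2, completes at 3
  Job 3: processing = 3, completes at 6
  Job 4: processing = 9, completes at 15
  Job 5: processing = 19, completes at 34
  Job 6: processing = 19, completes at 53
Sum of completion times = 112
Average completion time = 112/6 = 18.6667

18.6667


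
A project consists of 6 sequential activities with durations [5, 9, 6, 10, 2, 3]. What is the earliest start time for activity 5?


Activity 5 starts after activities 1 through 4 complete.
Predecessor durations: [5, 9, 6, 10]
ES = 5 + 9 + 6 + 10 = 30

30


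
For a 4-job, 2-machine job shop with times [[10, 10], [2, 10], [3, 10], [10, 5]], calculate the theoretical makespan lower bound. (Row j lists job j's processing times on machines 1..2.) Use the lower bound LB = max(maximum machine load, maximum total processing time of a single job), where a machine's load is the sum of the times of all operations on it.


Machine loads:
  Machine 1: 10 + 2 + 3 + 10 = 25
  Machine 2: 10 + 10 + 10 + 5 = 35
Max machine load = 35
Job totals:
  Job 1: 20
  Job 2: 12
  Job 3: 13
  Job 4: 15
Max job total = 20
Lower bound = max(35, 20) = 35

35


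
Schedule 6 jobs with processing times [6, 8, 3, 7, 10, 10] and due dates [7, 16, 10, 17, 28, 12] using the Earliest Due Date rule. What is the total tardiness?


Sort by due date (EDD order): [(6, 7), (3, 10), (10, 12), (8, 16), (7, 17), (10, 28)]
Compute completion times and tardiness:
  Job 1: p=6, d=7, C=6, tardiness=max(0,6-7)=0
  Job 2: p=3, d=10, C=9, tardiness=max(0,9-10)=0
  Job 3: p=10, d=12, C=19, tardiness=max(0,19-12)=7
  Job 4: p=8, d=16, C=27, tardiness=max(0,27-16)=11
  Job 5: p=7, d=17, C=34, tardiness=max(0,34-17)=17
  Job 6: p=10, d=28, C=44, tardiness=max(0,44-28)=16
Total tardiness = 51

51


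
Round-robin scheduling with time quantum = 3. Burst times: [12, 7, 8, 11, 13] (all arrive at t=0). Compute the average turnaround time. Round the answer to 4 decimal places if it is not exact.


Time quantum = 3
Execution trace:
  J1 runs 3 units, time = 3
  J2 runs 3 units, time = 6
  J3 runs 3 units, time = 9
  J4 runs 3 units, time = 12
  J5 runs 3 units, time = 15
  J1 runs 3 units, time = 18
  J2 runs 3 units, time = 21
  J3 runs 3 units, time = 24
  J4 runs 3 units, time = 27
  J5 runs 3 units, time = 30
  J1 runs 3 units, time = 33
  J2 runs 1 units, time = 34
  J3 runs 2 units, time = 36
  J4 runs 3 units, time = 39
  J5 runs 3 units, time = 42
  J1 runs 3 units, time = 45
  J4 runs 2 units, time = 47
  J5 runs 3 units, time = 50
  J5 runs 1 units, time = 51
Finish times: [45, 34, 36, 47, 51]
Average turnaround = 213/5 = 42.6

42.6


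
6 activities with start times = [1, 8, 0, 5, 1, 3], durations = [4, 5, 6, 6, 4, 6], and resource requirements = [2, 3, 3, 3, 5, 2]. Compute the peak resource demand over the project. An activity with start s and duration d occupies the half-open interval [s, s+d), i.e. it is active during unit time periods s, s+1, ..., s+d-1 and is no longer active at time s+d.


Each activity i is active on [start_i, start_i + duration_i).
Compute total resource usage per time slot:
  t=0: active resources = [3], total = 3
  t=1: active resources = [2, 3, 5], total = 10
  t=2: active resources = [2, 3, 5], total = 10
  t=3: active resources = [2, 3, 5, 2], total = 12
  t=4: active resources = [2, 3, 5, 2], total = 12
  t=5: active resources = [3, 3, 2], total = 8
  t=6: active resources = [3, 2], total = 5
  t=7: active resources = [3, 2], total = 5
  t=8: active resources = [3, 3, 2], total = 8
  t=9: active resources = [3, 3], total = 6
  t=10: active resources = [3, 3], total = 6
  t=11: active resources = [3], total = 3
  t=12: active resources = [3], total = 3
Peak resource demand = 12

12


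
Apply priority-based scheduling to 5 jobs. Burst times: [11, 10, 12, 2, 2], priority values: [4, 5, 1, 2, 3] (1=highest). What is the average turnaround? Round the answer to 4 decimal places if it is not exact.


Sort by priority (ascending = highest first):
Order: [(1, 12), (2, 2), (3, 2), (4, 11), (5, 10)]
Completion times:
  Priority 1, burst=12, C=12
  Priority 2, burst=2, C=14
  Priority 3, burst=2, C=16
  Priority 4, burst=11, C=27
  Priority 5, burst=10, C=37
Average turnaround = 106/5 = 21.2

21.2


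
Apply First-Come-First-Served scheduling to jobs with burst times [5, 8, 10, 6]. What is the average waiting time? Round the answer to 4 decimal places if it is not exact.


FCFS order (as given): [5, 8, 10, 6]
Waiting times:
  Job 1: wait = 0
  Job 2: wait = 5
  Job 3: wait = 13
  Job 4: wait = 23
Sum of waiting times = 41
Average waiting time = 41/4 = 10.25

10.25


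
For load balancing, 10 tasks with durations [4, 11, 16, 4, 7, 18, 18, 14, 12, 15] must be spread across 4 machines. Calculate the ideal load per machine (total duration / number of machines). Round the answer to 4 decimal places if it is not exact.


Total processing time = 4 + 11 + 16 + 4 + 7 + 18 + 18 + 14 + 12 + 15 = 119
Number of machines = 4
Ideal balanced load = 119 / 4 = 29.75

29.75


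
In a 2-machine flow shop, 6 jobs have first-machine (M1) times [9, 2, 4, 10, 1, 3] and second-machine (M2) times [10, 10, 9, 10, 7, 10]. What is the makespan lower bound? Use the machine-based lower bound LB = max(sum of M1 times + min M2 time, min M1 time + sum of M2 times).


LB1 = sum(M1 times) + min(M2 times) = 29 + 7 = 36
LB2 = min(M1 times) + sum(M2 times) = 1 + 56 = 57
Lower bound = max(LB1, LB2) = max(36, 57) = 57

57


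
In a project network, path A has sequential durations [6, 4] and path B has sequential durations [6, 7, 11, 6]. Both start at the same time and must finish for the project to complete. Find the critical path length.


Path A total = 6 + 4 = 10
Path B total = 6 + 7 + 11 + 6 = 30
Critical path = longest path = max(10, 30) = 30

30


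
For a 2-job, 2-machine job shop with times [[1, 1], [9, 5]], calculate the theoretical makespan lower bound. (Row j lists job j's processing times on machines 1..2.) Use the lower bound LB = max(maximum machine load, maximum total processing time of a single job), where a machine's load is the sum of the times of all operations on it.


Machine loads:
  Machine 1: 1 + 9 = 10
  Machine 2: 1 + 5 = 6
Max machine load = 10
Job totals:
  Job 1: 2
  Job 2: 14
Max job total = 14
Lower bound = max(10, 14) = 14

14


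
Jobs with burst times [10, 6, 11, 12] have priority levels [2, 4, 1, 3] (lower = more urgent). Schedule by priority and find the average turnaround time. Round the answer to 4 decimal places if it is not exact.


Sort by priority (ascending = highest first):
Order: [(1, 11), (2, 10), (3, 12), (4, 6)]
Completion times:
  Priority 1, burst=11, C=11
  Priority 2, burst=10, C=21
  Priority 3, burst=12, C=33
  Priority 4, burst=6, C=39
Average turnaround = 104/4 = 26.0

26.0


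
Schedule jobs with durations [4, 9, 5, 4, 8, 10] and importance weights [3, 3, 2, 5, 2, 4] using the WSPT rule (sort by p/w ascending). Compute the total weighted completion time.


Compute p/w ratios and sort ascending (WSPT): [(4, 5), (4, 3), (5, 2), (10, 4), (9, 3), (8, 2)]
Compute weighted completion times:
  Job (p=4,w=5): C=4, w*C=5*4=20
  Job (p=4,w=3): C=8, w*C=3*8=24
  Job (p=5,w=2): C=13, w*C=2*13=26
  Job (p=10,w=4): C=23, w*C=4*23=92
  Job (p=9,w=3): C=32, w*C=3*32=96
  Job (p=8,w=2): C=40, w*C=2*40=80
Total weighted completion time = 338

338


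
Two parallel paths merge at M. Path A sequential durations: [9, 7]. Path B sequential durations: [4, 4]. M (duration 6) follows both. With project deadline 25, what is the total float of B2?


Forward pass: ES(B2) = sum of predecessors on chain B = 4
EF = ES + duration = 4 + 4 = 8
Backward pass: LF(M) = deadline = 25; LS(M) = 25 - 6 = 19
LF(B2) = LS(M) - sum(successors on chain B) = 19 - 0 = 19
LS = LF - duration = 19 - 4 = 15
Total float = LS - ES = 15 - 4 = 11

11


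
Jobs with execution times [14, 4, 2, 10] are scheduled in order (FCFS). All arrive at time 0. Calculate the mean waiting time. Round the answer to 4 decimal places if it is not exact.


FCFS order (as given): [14, 4, 2, 10]
Waiting times:
  Job 1: wait = 0
  Job 2: wait = 14
  Job 3: wait = 18
  Job 4: wait = 20
Sum of waiting times = 52
Average waiting time = 52/4 = 13.0

13.0


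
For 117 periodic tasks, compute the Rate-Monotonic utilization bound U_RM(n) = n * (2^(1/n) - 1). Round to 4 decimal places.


Compute 2^(1/117) = 1.0059419185
Subtract 1: 1.0059419185 - 1 = 0.0059419185
Multiply by n: 117 * 0.0059419185 = 0.6952044645
Round to 4 dp: 0.6952

0.6952


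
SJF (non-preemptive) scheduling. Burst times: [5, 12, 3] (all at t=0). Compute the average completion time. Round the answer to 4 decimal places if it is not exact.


SJF order (ascending): [3, 5, 12]
Completion times:
  Job 1: burst=3, C=3
  Job 2: burst=5, C=8
  Job 3: burst=12, C=20
Average completion = 31/3 = 10.3333

10.3333


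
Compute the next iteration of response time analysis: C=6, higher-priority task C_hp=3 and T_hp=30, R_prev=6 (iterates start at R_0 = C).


R_next = C + ceil(R_prev / T_hp) * C_hp
ceil(6 / 30) = ceil(0.2) = 1
Interference = 1 * 3 = 3
R_next = 6 + 3 = 9

9


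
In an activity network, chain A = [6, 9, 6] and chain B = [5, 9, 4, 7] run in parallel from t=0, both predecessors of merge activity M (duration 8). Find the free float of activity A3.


ES(A3) = sum of predecessors on chain A = 15
EF(A3) = ES + duration = 15 + 6 = 21
Successor of A3 is M. ES(M) = max(sum(A), sum(B)) = max(21, 25) = 25
Free float = ES(successor) - EF(current) = 25 - 21 = 4

4


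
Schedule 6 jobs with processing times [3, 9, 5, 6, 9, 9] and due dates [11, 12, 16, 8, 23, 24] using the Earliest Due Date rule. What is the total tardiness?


Sort by due date (EDD order): [(6, 8), (3, 11), (9, 12), (5, 16), (9, 23), (9, 24)]
Compute completion times and tardiness:
  Job 1: p=6, d=8, C=6, tardiness=max(0,6-8)=0
  Job 2: p=3, d=11, C=9, tardiness=max(0,9-11)=0
  Job 3: p=9, d=12, C=18, tardiness=max(0,18-12)=6
  Job 4: p=5, d=16, C=23, tardiness=max(0,23-16)=7
  Job 5: p=9, d=23, C=32, tardiness=max(0,32-23)=9
  Job 6: p=9, d=24, C=41, tardiness=max(0,41-24)=17
Total tardiness = 39

39


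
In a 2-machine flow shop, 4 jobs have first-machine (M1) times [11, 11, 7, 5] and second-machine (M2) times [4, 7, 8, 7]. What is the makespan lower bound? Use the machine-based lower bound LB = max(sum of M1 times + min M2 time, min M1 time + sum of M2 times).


LB1 = sum(M1 times) + min(M2 times) = 34 + 4 = 38
LB2 = min(M1 times) + sum(M2 times) = 5 + 26 = 31
Lower bound = max(LB1, LB2) = max(38, 31) = 38

38


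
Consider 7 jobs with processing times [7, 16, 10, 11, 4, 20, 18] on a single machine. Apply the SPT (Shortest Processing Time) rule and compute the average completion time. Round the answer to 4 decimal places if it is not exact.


Sort jobs by processing time (SPT order): [4, 7, 10, 11, 16, 18, 20]
Compute completion times sequentially:
  Job 1: processing = 4, completes at 4
  Job 2: processing = 7, completes at 11
  Job 3: processing = 10, completes at 21
  Job 4: processing = 11, completes at 32
  Job 5: processing = 16, completes at 48
  Job 6: processing = 18, completes at 66
  Job 7: processing = 20, completes at 86
Sum of completion times = 268
Average completion time = 268/7 = 38.2857

38.2857


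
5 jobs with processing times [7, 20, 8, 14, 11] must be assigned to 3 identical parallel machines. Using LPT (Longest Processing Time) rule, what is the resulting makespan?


Sort jobs in decreasing order (LPT): [20, 14, 11, 8, 7]
Assign each job to the least loaded machine:
  Machine 1: jobs [20], load = 20
  Machine 2: jobs [14, 7], load = 21
  Machine 3: jobs [11, 8], load = 19
Makespan = max load = 21

21


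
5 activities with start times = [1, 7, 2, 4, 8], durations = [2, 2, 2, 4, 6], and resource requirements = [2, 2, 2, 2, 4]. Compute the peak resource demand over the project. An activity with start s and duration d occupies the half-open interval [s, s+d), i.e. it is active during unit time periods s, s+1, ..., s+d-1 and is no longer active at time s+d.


Each activity i is active on [start_i, start_i + duration_i).
Compute total resource usage per time slot:
  t=0: active resources = [], total = 0
  t=1: active resources = [2], total = 2
  t=2: active resources = [2, 2], total = 4
  t=3: active resources = [2], total = 2
  t=4: active resources = [2], total = 2
  t=5: active resources = [2], total = 2
  t=6: active resources = [2], total = 2
  t=7: active resources = [2, 2], total = 4
  t=8: active resources = [2, 4], total = 6
  t=9: active resources = [4], total = 4
  t=10: active resources = [4], total = 4
  t=11: active resources = [4], total = 4
  t=12: active resources = [4], total = 4
  t=13: active resources = [4], total = 4
Peak resource demand = 6

6


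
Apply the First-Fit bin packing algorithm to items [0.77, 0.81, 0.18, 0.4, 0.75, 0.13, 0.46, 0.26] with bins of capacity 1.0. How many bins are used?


Place items sequentially using First-Fit:
  Item 0.77 -> new Bin 1
  Item 0.81 -> new Bin 2
  Item 0.18 -> Bin 1 (now 0.95)
  Item 0.4 -> new Bin 3
  Item 0.75 -> new Bin 4
  Item 0.13 -> Bin 2 (now 0.94)
  Item 0.46 -> Bin 3 (now 0.86)
  Item 0.26 -> new Bin 5
Total bins used = 5

5


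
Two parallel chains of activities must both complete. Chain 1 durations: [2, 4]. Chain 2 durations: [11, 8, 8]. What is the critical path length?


Path A total = 2 + 4 = 6
Path B total = 11 + 8 + 8 = 27
Critical path = longest path = max(6, 27) = 27

27


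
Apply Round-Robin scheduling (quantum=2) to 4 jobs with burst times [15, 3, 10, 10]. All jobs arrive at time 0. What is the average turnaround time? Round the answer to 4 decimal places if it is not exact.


Time quantum = 2
Execution trace:
  J1 runs 2 units, time = 2
  J2 runs 2 units, time = 4
  J3 runs 2 units, time = 6
  J4 runs 2 units, time = 8
  J1 runs 2 units, time = 10
  J2 runs 1 units, time = 11
  J3 runs 2 units, time = 13
  J4 runs 2 units, time = 15
  J1 runs 2 units, time = 17
  J3 runs 2 units, time = 19
  J4 runs 2 units, time = 21
  J1 runs 2 units, time = 23
  J3 runs 2 units, time = 25
  J4 runs 2 units, time = 27
  J1 runs 2 units, time = 29
  J3 runs 2 units, time = 31
  J4 runs 2 units, time = 33
  J1 runs 2 units, time = 35
  J1 runs 2 units, time = 37
  J1 runs 1 units, time = 38
Finish times: [38, 11, 31, 33]
Average turnaround = 113/4 = 28.25

28.25


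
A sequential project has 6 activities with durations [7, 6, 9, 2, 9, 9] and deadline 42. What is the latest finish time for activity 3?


LF(activity 3) = deadline - sum of successor durations
Successors: activities 4 through 6 with durations [2, 9, 9]
Sum of successor durations = 20
LF = 42 - 20 = 22

22


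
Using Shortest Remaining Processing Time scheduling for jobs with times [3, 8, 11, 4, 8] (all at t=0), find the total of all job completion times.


Since all jobs arrive at t=0, SRPT equals SPT ordering.
SPT order: [3, 4, 8, 8, 11]
Completion times:
  Job 1: p=3, C=3
  Job 2: p=4, C=7
  Job 3: p=8, C=15
  Job 4: p=8, C=23
  Job 5: p=11, C=34
Total completion time = 3 + 7 + 15 + 23 + 34 = 82

82


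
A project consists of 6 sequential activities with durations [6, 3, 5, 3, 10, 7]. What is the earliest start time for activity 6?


Activity 6 starts after activities 1 through 5 complete.
Predecessor durations: [6, 3, 5, 3, 10]
ES = 6 + 3 + 5 + 3 + 10 = 27

27


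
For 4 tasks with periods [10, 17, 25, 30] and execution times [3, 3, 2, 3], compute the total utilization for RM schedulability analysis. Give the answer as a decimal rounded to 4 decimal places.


Compute individual utilizations (exact fractions):
  Task 1: C/T = 3/10 (approx. 0.3)
  Task 2: C/T = 3/17 (approx. 0.1765)
  Task 3: C/T = 2/25 (approx. 0.08)
  Task 4: C/T = 3/30 = 1/10 (approx. 0.1)
Total utilization U = 3/10 + 3/17 + 2/25 + 1/10 = 279/425
Rounded to 4 decimal places: U = 0.6565
RM (Liu & Layland) bound for 4 tasks = 0.756828; compare with U = 279/425 (approx. 0.656471)
U <= bound, so schedulable by RM sufficient condition.

0.6565


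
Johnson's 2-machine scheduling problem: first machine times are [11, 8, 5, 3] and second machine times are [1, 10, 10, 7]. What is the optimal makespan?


Apply Johnson's rule:
  Group 1 (a <= b): [(4, 3, 7), (3, 5, 10), (2, 8, 10)]
  Group 2 (a > b): [(1, 11, 1)]
Optimal job order: [4, 3, 2, 1]
Schedule:
  Job 4: M1 done at 3, M2 done at 10
  Job 3: M1 done at 8, M2 done at 20
  Job 2: M1 done at 16, M2 done at 30
  Job 1: M1 done at 27, M2 done at 31
Makespan = 31

31


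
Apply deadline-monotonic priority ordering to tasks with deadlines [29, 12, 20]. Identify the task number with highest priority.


Sort tasks by relative deadline (ascending):
  Task 2: deadline = 12
  Task 3: deadline = 20
  Task 1: deadline = 29
Priority order (highest first): [2, 3, 1]
Highest priority task = 2

2


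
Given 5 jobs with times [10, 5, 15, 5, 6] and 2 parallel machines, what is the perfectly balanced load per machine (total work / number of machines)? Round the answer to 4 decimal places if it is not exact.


Total processing time = 10 + 5 + 15 + 5 + 6 = 41
Number of machines = 2
Ideal balanced load = 41 / 2 = 20.5

20.5


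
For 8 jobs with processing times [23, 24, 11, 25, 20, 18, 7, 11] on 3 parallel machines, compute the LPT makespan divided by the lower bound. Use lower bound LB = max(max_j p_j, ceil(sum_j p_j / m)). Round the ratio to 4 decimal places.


LPT order: [25, 24, 23, 20, 18, 11, 11, 7]
Machine loads after assignment: [47, 49, 43]
LPT makespan = 49
Lower bound = max(max_job, ceil(total/3)) = max(25, 47) = 47
Ratio = 49 / 47 = 1.0426

1.0426


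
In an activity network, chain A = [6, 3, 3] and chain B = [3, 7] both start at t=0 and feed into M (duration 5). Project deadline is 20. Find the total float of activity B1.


Forward pass: ES(B1) = sum of predecessors on chain B = 0
EF = ES + duration = 0 + 3 = 3
Backward pass: LF(M) = deadline = 20; LS(M) = 20 - 5 = 15
LF(B1) = LS(M) - sum(successors on chain B) = 15 - 7 = 8
LS = LF - duration = 8 - 3 = 5
Total float = LS - ES = 5 - 0 = 5

5


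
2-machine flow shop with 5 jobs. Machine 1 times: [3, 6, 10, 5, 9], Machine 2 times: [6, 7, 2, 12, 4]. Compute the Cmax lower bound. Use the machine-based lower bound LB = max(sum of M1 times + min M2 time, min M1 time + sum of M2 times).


LB1 = sum(M1 times) + min(M2 times) = 33 + 2 = 35
LB2 = min(M1 times) + sum(M2 times) = 3 + 31 = 34
Lower bound = max(LB1, LB2) = max(35, 34) = 35

35


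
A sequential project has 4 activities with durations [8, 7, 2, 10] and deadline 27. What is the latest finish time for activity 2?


LF(activity 2) = deadline - sum of successor durations
Successors: activities 3 through 4 with durations [2, 10]
Sum of successor durations = 12
LF = 27 - 12 = 15

15


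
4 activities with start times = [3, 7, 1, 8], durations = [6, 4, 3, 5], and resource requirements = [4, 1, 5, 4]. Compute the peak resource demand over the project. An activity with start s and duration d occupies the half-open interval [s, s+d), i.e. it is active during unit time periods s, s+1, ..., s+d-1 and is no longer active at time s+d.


Each activity i is active on [start_i, start_i + duration_i).
Compute total resource usage per time slot:
  t=0: active resources = [], total = 0
  t=1: active resources = [5], total = 5
  t=2: active resources = [5], total = 5
  t=3: active resources = [4, 5], total = 9
  t=4: active resources = [4], total = 4
  t=5: active resources = [4], total = 4
  t=6: active resources = [4], total = 4
  t=7: active resources = [4, 1], total = 5
  t=8: active resources = [4, 1, 4], total = 9
  t=9: active resources = [1, 4], total = 5
  t=10: active resources = [1, 4], total = 5
  t=11: active resources = [4], total = 4
  t=12: active resources = [4], total = 4
Peak resource demand = 9

9


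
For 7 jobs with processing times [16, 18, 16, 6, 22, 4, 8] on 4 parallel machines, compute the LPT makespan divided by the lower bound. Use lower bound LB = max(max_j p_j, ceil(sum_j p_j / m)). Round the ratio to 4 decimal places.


LPT order: [22, 18, 16, 16, 8, 6, 4]
Machine loads after assignment: [22, 22, 24, 22]
LPT makespan = 24
Lower bound = max(max_job, ceil(total/4)) = max(22, 23) = 23
Ratio = 24 / 23 = 1.0435

1.0435


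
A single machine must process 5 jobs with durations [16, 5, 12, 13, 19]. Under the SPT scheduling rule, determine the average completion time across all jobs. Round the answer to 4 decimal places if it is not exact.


Sort jobs by processing time (SPT order): [5, 12, 13, 16, 19]
Compute completion times sequentially:
  Job 1: processing = 5, completes at 5
  Job 2: processing = 12, completes at 17
  Job 3: processing = 13, completes at 30
  Job 4: processing = 16, completes at 46
  Job 5: processing = 19, completes at 65
Sum of completion times = 163
Average completion time = 163/5 = 32.6

32.6


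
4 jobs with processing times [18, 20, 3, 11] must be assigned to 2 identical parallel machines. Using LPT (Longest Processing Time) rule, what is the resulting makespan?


Sort jobs in decreasing order (LPT): [20, 18, 11, 3]
Assign each job to the least loaded machine:
  Machine 1: jobs [20, 3], load = 23
  Machine 2: jobs [18, 11], load = 29
Makespan = max load = 29

29


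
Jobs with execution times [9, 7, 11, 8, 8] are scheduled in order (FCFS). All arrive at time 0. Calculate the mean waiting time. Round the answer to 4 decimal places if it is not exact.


FCFS order (as given): [9, 7, 11, 8, 8]
Waiting times:
  Job 1: wait = 0
  Job 2: wait = 9
  Job 3: wait = 16
  Job 4: wait = 27
  Job 5: wait = 35
Sum of waiting times = 87
Average waiting time = 87/5 = 17.4

17.4


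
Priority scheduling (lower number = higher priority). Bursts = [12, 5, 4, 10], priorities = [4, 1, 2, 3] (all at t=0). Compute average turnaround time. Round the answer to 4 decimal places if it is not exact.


Sort by priority (ascending = highest first):
Order: [(1, 5), (2, 4), (3, 10), (4, 12)]
Completion times:
  Priority 1, burst=5, C=5
  Priority 2, burst=4, C=9
  Priority 3, burst=10, C=19
  Priority 4, burst=12, C=31
Average turnaround = 64/4 = 16.0

16.0


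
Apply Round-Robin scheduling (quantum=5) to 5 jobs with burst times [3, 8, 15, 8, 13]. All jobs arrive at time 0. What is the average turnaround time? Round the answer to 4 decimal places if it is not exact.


Time quantum = 5
Execution trace:
  J1 runs 3 units, time = 3
  J2 runs 5 units, time = 8
  J3 runs 5 units, time = 13
  J4 runs 5 units, time = 18
  J5 runs 5 units, time = 23
  J2 runs 3 units, time = 26
  J3 runs 5 units, time = 31
  J4 runs 3 units, time = 34
  J5 runs 5 units, time = 39
  J3 runs 5 units, time = 44
  J5 runs 3 units, time = 47
Finish times: [3, 26, 44, 34, 47]
Average turnaround = 154/5 = 30.8

30.8


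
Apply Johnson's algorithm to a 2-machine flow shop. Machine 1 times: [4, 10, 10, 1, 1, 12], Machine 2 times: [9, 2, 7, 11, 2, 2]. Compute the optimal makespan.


Apply Johnson's rule:
  Group 1 (a <= b): [(4, 1, 11), (5, 1, 2), (1, 4, 9)]
  Group 2 (a > b): [(3, 10, 7), (2, 10, 2), (6, 12, 2)]
Optimal job order: [4, 5, 1, 3, 2, 6]
Schedule:
  Job 4: M1 done at 1, M2 done at 12
  Job 5: M1 done at 2, M2 done at 14
  Job 1: M1 done at 6, M2 done at 23
  Job 3: M1 done at 16, M2 done at 30
  Job 2: M1 done at 26, M2 done at 32
  Job 6: M1 done at 38, M2 done at 40
Makespan = 40

40
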